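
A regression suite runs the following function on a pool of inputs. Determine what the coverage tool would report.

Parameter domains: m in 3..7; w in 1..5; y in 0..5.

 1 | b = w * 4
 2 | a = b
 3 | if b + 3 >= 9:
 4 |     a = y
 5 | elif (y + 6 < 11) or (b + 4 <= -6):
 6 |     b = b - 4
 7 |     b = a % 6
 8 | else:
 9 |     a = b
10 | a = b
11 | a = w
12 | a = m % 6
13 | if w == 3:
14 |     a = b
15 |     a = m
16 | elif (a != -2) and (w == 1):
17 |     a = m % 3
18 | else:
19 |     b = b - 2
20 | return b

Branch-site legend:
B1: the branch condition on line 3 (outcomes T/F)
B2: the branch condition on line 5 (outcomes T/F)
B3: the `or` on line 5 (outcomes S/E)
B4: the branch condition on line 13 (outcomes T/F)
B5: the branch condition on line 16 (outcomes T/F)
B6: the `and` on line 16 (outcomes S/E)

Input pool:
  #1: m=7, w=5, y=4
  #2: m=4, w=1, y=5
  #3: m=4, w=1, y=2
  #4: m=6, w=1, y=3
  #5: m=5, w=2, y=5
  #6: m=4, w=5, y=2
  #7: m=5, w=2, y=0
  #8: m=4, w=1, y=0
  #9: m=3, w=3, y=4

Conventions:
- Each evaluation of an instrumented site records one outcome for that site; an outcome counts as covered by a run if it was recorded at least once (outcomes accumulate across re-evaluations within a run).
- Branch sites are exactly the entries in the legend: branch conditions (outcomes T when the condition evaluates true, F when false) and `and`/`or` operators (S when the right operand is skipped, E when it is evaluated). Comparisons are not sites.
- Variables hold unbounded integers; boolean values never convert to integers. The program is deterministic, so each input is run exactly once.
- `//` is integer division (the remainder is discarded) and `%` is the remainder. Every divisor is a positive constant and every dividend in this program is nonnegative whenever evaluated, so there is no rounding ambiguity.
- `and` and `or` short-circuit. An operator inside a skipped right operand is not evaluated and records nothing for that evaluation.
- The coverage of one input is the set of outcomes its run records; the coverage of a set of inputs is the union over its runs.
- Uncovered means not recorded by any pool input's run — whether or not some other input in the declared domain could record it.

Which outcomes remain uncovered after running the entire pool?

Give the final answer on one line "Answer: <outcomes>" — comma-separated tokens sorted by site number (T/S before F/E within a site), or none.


run #1 (m=7, w=5, y=4) runs B1->T, B4->F, B6->E, B5->F; records B1=T, B4=F, B5=F, B6=E
run #2 (m=4, w=1, y=5) runs B1->F, B3->E, B2->F, B4->F, B6->E, B5->T; records B1=F, B2=F, B3=E, B4=F, B5=T, B6=E
run #3 (m=4, w=1, y=2) runs B1->F, B3->S, B2->T, B4->F, B6->E, B5->T; records B1=F, B2=T, B3=S, B4=F, B5=T, B6=E
run #4 (m=6, w=1, y=3) runs B1->F, B3->S, B2->T, B4->F, B6->E, B5->T; records B1=F, B2=T, B3=S, B4=F, B5=T, B6=E
run #5 (m=5, w=2, y=5) runs B1->T, B4->F, B6->E, B5->F; records B1=T, B4=F, B5=F, B6=E
run #6 (m=4, w=5, y=2) runs B1->T, B4->F, B6->E, B5->F; records B1=T, B4=F, B5=F, B6=E
run #7 (m=5, w=2, y=0) runs B1->T, B4->F, B6->E, B5->F; records B1=T, B4=F, B5=F, B6=E
run #8 (m=4, w=1, y=0) runs B1->F, B3->S, B2->T, B4->F, B6->E, B5->T; records B1=F, B2=T, B3=S, B4=F, B5=T, B6=E
run #9 (m=3, w=3, y=4) runs B1->T, B4->T; records B1=T, B4=T
union over the pool: B1=T, B1=F, B2=T, B2=F, B3=S, B3=E, B4=T, B4=F, B5=T, B5=F, B6=E
uncovered (1 of 12): B6=S
Answer: B6=S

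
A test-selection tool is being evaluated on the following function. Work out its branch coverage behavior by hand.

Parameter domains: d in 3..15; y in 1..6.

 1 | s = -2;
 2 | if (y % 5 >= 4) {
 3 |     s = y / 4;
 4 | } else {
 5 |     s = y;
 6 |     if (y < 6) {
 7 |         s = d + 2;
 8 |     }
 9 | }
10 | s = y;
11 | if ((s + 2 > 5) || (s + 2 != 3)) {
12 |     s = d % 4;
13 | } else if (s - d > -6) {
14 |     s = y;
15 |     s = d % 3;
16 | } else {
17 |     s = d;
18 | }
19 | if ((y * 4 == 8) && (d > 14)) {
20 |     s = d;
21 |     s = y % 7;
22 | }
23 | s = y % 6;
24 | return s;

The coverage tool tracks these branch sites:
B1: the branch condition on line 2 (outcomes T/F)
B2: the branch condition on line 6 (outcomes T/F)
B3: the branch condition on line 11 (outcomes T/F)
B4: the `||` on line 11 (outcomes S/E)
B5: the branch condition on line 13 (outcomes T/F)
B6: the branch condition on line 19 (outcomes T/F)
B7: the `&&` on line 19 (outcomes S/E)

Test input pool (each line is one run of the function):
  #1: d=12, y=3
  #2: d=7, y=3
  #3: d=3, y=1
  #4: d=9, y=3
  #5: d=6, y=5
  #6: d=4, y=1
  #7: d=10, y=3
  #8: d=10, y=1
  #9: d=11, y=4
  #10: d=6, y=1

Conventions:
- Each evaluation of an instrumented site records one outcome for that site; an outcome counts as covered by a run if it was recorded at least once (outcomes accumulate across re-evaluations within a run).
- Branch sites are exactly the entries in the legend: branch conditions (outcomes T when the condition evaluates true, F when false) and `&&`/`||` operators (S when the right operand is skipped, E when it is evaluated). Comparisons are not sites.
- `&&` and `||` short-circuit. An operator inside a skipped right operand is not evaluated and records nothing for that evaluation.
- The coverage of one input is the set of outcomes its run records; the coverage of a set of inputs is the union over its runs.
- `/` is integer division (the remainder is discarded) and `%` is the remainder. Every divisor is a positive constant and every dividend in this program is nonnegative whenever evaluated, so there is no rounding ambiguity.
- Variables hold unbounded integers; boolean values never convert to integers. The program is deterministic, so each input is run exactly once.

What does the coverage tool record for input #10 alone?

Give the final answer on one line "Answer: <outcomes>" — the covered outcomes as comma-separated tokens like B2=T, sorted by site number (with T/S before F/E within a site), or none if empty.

Event log for input #10 (d=6, y=1):
  B1->F, B2->T, B4->E, B3->F, B5->T, B7->S, B6->F
distinct outcomes covered: B1=F, B2=T, B3=F, B4=E, B5=T, B6=F, B7=S

Answer: B1=F, B2=T, B3=F, B4=E, B5=T, B6=F, B7=S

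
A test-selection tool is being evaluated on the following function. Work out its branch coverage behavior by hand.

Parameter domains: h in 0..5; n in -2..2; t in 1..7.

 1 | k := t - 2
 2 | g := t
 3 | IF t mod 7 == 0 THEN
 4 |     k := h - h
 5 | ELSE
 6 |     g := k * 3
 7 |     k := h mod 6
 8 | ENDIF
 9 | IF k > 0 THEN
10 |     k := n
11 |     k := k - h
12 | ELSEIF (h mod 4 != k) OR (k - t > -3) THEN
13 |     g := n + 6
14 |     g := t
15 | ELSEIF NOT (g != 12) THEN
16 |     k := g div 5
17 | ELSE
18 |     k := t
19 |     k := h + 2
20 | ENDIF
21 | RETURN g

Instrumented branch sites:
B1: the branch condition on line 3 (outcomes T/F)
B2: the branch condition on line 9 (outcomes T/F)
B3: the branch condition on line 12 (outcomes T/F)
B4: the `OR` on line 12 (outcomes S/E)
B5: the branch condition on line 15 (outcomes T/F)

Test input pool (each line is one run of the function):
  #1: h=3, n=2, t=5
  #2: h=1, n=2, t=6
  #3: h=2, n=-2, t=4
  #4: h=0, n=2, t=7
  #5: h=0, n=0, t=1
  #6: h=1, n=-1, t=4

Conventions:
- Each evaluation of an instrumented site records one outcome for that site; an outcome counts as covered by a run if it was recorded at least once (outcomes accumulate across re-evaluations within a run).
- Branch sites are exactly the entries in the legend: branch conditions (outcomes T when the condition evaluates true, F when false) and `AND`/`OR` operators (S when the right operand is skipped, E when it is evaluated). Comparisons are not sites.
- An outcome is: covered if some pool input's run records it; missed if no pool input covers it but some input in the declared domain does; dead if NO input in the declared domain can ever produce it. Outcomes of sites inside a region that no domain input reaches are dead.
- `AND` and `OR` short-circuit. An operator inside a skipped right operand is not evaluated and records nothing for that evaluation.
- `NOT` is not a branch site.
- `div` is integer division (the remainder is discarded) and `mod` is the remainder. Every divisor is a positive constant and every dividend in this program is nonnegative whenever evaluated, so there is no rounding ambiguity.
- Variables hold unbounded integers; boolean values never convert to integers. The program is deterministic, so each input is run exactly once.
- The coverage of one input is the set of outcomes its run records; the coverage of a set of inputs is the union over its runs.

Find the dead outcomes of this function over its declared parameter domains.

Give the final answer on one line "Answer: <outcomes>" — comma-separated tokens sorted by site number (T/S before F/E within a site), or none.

sweeping the full domain (210 inputs) for each outcome:
  reachable outcomes have witnesses, e.g. B1=T (e.g. h=0, n=-2, t=7), B1=F (e.g. h=0, n=-2, t=1), B2=T (e.g. h=1, n=-2, t=1), B2=F (e.g. h=0, n=-2, t=1)

Answer: none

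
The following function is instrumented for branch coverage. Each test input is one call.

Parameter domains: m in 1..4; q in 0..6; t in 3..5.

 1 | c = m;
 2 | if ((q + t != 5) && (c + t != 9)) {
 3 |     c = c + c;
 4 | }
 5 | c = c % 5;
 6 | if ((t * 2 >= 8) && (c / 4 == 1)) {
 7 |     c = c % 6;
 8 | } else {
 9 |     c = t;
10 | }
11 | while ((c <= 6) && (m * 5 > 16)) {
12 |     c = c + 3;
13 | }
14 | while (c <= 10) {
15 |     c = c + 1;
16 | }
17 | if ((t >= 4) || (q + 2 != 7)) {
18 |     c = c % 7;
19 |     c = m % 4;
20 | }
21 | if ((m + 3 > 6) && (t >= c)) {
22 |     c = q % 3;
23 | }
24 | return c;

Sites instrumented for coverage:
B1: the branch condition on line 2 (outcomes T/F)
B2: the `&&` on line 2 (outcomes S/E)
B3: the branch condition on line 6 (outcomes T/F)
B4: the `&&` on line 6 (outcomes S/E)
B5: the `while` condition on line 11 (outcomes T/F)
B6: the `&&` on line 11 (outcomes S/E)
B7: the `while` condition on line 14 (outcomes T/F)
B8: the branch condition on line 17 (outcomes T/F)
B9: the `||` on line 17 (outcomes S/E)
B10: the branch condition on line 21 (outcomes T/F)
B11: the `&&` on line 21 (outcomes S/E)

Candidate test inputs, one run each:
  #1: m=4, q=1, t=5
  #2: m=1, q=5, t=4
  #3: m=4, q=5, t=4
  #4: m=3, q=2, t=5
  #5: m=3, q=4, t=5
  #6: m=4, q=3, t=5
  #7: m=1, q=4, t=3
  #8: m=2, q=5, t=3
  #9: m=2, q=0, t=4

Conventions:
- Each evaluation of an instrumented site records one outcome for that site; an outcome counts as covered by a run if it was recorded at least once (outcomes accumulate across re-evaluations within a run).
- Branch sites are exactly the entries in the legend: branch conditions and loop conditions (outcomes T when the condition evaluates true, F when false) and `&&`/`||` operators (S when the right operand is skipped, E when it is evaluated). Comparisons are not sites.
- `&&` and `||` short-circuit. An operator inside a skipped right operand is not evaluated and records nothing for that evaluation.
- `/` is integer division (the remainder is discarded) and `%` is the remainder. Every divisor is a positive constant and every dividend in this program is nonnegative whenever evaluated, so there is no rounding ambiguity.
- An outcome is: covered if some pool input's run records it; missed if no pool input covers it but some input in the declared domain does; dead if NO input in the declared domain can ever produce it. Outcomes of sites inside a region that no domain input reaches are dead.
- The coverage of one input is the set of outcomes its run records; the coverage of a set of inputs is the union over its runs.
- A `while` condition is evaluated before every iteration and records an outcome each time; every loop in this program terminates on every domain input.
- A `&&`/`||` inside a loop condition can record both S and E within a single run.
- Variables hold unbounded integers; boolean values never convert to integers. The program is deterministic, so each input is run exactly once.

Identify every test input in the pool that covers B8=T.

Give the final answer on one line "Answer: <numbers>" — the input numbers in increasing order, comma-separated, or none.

input #1 (m=4, q=1, t=5): covers B8=T
input #2 (m=1, q=5, t=4): covers B8=T
input #3 (m=4, q=5, t=4): covers B8=T
input #4 (m=3, q=2, t=5): covers B8=T
input #5 (m=3, q=4, t=5): covers B8=T
input #6 (m=4, q=3, t=5): covers B8=T
input #7 (m=1, q=4, t=3): covers B8=T
input #8 (m=2, q=5, t=3): misses B8=T
input #9 (m=2, q=0, t=4): covers B8=T

Answer: 1, 2, 3, 4, 5, 6, 7, 9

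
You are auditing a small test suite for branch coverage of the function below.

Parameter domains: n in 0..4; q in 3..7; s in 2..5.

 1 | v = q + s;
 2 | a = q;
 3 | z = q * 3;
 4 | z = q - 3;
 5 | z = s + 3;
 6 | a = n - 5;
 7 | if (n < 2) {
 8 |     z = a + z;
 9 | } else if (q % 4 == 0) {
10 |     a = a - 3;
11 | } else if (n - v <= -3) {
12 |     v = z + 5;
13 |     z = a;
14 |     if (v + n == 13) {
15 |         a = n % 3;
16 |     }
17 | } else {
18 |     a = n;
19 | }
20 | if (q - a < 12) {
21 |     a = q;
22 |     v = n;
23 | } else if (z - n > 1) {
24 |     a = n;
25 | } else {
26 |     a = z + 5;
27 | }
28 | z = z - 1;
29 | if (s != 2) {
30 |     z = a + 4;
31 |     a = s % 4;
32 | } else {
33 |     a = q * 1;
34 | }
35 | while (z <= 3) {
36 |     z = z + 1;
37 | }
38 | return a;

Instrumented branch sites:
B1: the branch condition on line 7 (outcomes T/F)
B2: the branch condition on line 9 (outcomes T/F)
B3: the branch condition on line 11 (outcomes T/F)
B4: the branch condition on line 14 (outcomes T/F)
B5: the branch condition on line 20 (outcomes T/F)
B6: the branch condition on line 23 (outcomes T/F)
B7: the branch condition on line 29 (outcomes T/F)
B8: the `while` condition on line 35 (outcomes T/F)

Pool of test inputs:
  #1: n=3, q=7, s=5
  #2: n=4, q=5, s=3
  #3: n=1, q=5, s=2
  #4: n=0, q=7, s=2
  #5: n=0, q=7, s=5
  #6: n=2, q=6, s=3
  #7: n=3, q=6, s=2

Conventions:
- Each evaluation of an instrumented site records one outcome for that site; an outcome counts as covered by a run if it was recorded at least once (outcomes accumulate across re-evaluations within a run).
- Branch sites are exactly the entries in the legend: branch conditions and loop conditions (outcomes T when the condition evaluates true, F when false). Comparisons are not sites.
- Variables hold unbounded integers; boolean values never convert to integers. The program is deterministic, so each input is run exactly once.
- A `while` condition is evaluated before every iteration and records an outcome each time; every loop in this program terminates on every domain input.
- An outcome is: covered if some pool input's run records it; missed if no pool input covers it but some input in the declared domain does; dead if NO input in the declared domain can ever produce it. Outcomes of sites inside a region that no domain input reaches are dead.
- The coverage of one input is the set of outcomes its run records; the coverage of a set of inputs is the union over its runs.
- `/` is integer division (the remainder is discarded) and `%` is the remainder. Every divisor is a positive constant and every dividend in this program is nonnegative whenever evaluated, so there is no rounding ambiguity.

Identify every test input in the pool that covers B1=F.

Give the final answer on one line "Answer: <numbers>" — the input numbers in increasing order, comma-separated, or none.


input #1 (n=3, q=7, s=5): covers B1=F
input #2 (n=4, q=5, s=3): covers B1=F
input #3 (n=1, q=5, s=2): misses B1=F
input #4 (n=0, q=7, s=2): misses B1=F
input #5 (n=0, q=7, s=5): misses B1=F
input #6 (n=2, q=6, s=3): covers B1=F
input #7 (n=3, q=6, s=2): covers B1=F
Answer: 1, 2, 6, 7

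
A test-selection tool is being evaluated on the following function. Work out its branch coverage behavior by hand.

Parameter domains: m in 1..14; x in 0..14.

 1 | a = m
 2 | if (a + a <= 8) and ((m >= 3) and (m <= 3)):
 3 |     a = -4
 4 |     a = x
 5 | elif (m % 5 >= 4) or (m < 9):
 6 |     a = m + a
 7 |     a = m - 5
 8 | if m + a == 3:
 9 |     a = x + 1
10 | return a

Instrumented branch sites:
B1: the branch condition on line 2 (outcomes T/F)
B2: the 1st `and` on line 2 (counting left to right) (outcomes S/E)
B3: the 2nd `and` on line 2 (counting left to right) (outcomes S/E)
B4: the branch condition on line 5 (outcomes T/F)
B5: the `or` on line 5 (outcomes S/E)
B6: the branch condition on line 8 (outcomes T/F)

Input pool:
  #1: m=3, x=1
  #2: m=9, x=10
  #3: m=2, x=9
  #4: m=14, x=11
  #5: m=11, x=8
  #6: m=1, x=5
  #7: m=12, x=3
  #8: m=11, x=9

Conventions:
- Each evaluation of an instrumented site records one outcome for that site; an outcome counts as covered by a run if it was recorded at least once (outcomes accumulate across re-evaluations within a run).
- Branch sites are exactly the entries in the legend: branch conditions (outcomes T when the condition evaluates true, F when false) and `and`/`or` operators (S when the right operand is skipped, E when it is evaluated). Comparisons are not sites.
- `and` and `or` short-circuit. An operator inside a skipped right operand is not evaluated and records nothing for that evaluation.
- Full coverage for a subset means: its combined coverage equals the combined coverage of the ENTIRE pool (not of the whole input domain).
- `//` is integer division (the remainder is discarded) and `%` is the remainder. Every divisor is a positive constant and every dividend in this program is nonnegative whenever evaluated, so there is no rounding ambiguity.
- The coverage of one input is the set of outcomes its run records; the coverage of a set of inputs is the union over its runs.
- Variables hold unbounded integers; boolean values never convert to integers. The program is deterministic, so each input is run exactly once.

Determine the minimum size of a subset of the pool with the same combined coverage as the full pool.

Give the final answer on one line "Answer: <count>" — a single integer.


test 1 (m=3, x=1) fires B2->E, B3->E, B1->T, B6->F; hits B1=T, B2=E, B3=E, B6=F
test 2 (m=9, x=10) fires B2->S, B1->F, B5->S, B4->T, B6->F; hits B1=F, B2=S, B4=T, B5=S, B6=F
test 3 (m=2, x=9) fires B2->E, B3->S, B1->F, B5->E, B4->T, B6->F; hits B1=F, B2=E, B3=S, B4=T, B5=E, B6=F
test 4 (m=14, x=11) fires B2->S, B1->F, B5->S, B4->T, B6->F; hits B1=F, B2=S, B4=T, B5=S, B6=F
test 5 (m=11, x=8) fires B2->S, B1->F, B5->E, B4->F, B6->F; hits B1=F, B2=S, B4=F, B5=E, B6=F
test 6 (m=1, x=5) fires B2->E, B3->S, B1->F, B5->E, B4->T, B6->F; hits B1=F, B2=E, B3=S, B4=T, B5=E, B6=F
test 7 (m=12, x=3) fires B2->S, B1->F, B5->E, B4->F, B6->F; hits B1=F, B2=S, B4=F, B5=E, B6=F
test 8 (m=11, x=9) fires B2->S, B1->F, B5->E, B4->F, B6->F; hits B1=F, B2=S, B4=F, B5=E, B6=F
pool-wide coverage (11 outcomes): B1=T, B1=F, B2=S, B2=E, B3=S, B3=E, B4=T, B4=F, B5=S, B5=E, B6=F
every size-1 subset falls short of the 11 outcomes (best: 6/11)
every size-2 subset falls short of the 11 outcomes (best: 8/11)
every size-3 subset falls short of the 11 outcomes (best: 10/11)
at size 4, {1, 2, 3, 5} reaches all 11 outcomes; every lexicographically earlier size-4 subset fails
Answer: 4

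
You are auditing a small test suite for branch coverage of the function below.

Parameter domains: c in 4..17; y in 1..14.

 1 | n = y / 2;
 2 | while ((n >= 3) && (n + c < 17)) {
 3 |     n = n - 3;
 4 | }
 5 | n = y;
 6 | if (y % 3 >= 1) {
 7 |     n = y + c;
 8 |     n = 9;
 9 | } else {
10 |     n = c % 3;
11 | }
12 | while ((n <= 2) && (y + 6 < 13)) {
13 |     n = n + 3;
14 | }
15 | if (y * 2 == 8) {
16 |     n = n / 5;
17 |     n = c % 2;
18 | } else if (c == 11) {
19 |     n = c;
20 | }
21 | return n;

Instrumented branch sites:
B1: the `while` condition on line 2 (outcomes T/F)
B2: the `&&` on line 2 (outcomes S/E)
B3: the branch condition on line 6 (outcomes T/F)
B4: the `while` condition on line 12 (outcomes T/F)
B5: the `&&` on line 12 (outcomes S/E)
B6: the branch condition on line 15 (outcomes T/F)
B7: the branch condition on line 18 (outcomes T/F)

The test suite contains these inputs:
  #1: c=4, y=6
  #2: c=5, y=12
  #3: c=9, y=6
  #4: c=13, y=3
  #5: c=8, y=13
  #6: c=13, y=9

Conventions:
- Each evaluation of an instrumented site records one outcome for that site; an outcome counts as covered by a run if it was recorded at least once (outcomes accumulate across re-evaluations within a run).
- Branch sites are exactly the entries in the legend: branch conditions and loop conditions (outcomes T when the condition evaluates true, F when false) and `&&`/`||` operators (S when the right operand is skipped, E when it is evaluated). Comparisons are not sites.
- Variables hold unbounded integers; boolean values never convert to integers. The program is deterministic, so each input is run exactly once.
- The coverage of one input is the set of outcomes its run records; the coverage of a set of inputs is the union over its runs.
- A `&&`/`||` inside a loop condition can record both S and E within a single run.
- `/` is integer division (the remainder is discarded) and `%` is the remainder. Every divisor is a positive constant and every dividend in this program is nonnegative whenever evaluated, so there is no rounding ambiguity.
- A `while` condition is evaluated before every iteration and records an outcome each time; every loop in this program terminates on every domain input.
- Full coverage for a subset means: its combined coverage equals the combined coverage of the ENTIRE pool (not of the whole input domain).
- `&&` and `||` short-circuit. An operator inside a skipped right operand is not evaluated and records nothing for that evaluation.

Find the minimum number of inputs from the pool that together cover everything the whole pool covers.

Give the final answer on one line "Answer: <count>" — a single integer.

#1 (c=4, y=6) -> covered: B1=T, B1=F, B2=S, B2=E, B3=F, B4=T, B4=F, B5=S, B5=E, B6=F, B7=F
#2 (c=5, y=12) -> covered: B1=T, B1=F, B2=S, B2=E, B3=F, B4=F, B5=E, B6=F, B7=F
#3 (c=9, y=6) -> covered: B1=T, B1=F, B2=S, B2=E, B3=F, B4=T, B4=F, B5=S, B5=E, B6=F, B7=F
#4 (c=13, y=3) -> covered: B1=F, B2=S, B3=F, B4=T, B4=F, B5=S, B5=E, B6=F, B7=F
#5 (c=8, y=13) -> covered: B1=T, B1=F, B2=S, B2=E, B3=T, B4=F, B5=S, B6=F, B7=F
#6 (c=13, y=9) -> covered: B1=F, B2=E, B3=F, B4=F, B5=E, B6=F, B7=F
the full pool covers 12 outcomes: B1=T, B1=F, B2=S, B2=E, B3=T, B3=F, B4=T, B4=F, B5=S, B5=E, B6=F, B7=F
size 1 is not enough: best union over all size-1 subsets is 11/12
size 2: inputs {1, 5} cover all 12 outcomes, and no lexicographically smaller subset of this size does

Answer: 2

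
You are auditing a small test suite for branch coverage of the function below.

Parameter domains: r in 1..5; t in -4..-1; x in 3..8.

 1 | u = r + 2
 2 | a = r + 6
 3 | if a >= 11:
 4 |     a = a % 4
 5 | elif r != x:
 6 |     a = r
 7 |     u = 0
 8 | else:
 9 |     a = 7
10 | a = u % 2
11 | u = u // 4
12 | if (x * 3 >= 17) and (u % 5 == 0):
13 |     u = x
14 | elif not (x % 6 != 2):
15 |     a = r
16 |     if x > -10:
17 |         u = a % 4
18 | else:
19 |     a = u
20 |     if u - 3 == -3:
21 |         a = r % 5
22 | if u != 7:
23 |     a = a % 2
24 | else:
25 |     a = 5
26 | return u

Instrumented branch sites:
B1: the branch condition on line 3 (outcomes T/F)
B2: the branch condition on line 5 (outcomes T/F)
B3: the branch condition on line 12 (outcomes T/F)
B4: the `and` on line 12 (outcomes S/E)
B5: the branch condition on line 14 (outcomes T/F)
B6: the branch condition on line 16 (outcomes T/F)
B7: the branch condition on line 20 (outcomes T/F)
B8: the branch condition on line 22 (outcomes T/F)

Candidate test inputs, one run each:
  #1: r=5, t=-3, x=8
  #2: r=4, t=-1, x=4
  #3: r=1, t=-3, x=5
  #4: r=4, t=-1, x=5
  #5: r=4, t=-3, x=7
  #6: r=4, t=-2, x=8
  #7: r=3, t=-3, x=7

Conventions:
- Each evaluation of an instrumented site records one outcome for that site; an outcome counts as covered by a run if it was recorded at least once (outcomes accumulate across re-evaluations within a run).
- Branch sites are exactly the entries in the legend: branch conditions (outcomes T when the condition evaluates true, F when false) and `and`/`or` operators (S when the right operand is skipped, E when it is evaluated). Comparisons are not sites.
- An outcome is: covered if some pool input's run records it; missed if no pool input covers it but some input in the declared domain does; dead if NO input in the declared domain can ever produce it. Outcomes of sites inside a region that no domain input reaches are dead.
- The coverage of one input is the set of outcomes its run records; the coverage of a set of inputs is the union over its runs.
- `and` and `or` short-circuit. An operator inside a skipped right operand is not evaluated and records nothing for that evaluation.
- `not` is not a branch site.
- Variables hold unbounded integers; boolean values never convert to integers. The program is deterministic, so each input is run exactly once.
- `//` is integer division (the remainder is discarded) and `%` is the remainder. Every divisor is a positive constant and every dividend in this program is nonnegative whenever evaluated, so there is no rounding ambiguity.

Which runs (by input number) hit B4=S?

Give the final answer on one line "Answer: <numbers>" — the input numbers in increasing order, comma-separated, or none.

input #1 (r=5, t=-3, x=8): never hits B4=S
input #2 (r=4, t=-1, x=4): hits B4=S
input #3 (r=1, t=-3, x=5): hits B4=S
input #4 (r=4, t=-1, x=5): hits B4=S
input #5 (r=4, t=-3, x=7): never hits B4=S
input #6 (r=4, t=-2, x=8): never hits B4=S
input #7 (r=3, t=-3, x=7): never hits B4=S

Answer: 2, 3, 4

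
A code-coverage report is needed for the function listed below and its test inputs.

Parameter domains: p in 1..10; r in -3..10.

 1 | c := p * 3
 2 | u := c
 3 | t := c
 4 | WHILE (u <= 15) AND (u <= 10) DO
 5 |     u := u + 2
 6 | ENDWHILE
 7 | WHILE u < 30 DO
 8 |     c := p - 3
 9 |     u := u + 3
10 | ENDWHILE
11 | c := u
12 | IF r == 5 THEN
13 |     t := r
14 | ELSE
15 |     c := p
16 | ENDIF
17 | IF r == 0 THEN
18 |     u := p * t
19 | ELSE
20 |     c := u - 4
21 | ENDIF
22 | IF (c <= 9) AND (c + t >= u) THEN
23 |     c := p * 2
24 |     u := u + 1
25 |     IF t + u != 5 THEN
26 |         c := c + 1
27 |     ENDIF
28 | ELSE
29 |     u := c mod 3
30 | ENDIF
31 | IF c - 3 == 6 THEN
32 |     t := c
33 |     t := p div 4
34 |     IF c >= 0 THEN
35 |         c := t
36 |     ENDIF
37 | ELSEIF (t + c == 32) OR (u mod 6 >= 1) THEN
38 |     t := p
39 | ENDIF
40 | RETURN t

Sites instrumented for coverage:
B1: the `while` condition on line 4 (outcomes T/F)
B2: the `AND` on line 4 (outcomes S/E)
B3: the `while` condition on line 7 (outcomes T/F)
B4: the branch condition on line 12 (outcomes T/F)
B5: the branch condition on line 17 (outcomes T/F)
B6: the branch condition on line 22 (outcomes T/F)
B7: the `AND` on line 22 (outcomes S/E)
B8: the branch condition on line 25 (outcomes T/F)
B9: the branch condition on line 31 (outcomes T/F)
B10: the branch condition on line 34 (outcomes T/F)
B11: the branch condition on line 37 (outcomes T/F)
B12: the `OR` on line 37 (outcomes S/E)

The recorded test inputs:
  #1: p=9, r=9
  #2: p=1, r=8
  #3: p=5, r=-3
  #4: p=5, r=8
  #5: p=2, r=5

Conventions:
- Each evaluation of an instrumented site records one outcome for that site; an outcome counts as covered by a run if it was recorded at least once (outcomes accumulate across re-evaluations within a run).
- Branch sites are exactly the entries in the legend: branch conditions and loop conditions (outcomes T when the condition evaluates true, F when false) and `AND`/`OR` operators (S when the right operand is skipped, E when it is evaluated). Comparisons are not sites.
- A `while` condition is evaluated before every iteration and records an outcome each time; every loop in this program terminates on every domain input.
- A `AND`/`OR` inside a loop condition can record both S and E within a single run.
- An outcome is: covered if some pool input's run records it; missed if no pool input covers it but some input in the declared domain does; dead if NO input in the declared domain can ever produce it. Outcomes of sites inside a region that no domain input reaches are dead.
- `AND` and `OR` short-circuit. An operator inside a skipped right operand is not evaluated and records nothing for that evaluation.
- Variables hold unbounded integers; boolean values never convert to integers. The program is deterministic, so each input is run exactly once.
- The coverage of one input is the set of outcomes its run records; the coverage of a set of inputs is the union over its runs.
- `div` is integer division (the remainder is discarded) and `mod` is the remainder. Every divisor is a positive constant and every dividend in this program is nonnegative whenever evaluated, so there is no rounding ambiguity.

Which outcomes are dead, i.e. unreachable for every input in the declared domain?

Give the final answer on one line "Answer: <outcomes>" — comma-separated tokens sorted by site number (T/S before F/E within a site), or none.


exhaustive pass over the 140-input domain:
  B8=F: never recorded by any domain input -> dead
  B10=F: never recorded by any domain input -> dead
  reachable outcomes have witnesses, e.g. B1=T (e.g. p=1, r=-3), B1=F (e.g. p=1, r=-3), B2=S (e.g. p=6, r=-3), B2=E (e.g. p=1, r=-3)
Answer: B8=F, B10=F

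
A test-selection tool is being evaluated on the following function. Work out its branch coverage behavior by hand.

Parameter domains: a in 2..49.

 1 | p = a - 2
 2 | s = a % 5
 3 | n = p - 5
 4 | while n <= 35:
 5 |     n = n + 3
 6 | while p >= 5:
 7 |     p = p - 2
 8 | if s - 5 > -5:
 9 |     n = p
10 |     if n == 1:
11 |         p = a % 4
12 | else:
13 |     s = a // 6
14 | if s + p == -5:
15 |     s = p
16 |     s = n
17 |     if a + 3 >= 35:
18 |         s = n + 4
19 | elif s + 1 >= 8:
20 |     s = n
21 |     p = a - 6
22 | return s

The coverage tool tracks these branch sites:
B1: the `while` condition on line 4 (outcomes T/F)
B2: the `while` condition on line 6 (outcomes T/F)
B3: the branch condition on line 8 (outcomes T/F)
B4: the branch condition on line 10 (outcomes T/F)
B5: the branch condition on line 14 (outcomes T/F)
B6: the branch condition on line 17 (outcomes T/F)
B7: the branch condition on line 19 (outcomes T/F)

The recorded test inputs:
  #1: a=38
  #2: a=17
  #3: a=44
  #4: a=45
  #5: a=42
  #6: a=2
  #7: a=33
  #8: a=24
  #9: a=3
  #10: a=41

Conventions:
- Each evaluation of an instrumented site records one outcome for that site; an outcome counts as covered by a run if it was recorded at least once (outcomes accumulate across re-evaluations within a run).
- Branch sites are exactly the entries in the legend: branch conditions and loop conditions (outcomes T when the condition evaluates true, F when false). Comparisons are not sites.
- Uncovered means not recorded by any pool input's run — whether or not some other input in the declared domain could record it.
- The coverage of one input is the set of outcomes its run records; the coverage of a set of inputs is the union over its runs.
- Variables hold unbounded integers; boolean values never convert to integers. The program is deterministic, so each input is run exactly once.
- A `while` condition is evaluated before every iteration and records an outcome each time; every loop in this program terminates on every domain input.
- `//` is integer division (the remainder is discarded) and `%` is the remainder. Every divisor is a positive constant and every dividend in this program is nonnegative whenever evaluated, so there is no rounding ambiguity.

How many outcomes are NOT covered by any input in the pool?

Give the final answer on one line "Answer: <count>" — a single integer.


input #1, a=38: events B1->T, B1->T, B1->F, B2->T, B2->T, B2->T, B2->T, B2->T, B2->T, B2->T, B2->T, B2->T, B2->T, B2->T, ...; outcomes B1=T, B1=F, B2=T, B2=F, B3=T, B4=F, B5=F, B7=F
input #2, a=17: events B1->T, B1->T, B1->T, B1->T, B1->T, B1->T, B1->T, B1->T, B1->T, B1->F, B2->T, B2->T, B2->T, B2->T, ...; outcomes B1=T, B1=F, B2=T, B2=F, B3=T, B4=F, B5=F, B7=F
input #3, a=44: events B1->F, B2->T, B2->T, B2->T, B2->T, B2->T, B2->T, B2->T, B2->T, B2->T, B2->T, B2->T, B2->T, B2->T, ...; outcomes B1=F, B2=T, B2=F, B3=T, B4=F, B5=F, B7=F
input #4, a=45: events B1->F, B2->T, B2->T, B2->T, B2->T, B2->T, B2->T, B2->T, B2->T, B2->T, B2->T, B2->T, B2->T, B2->T, ...; outcomes B1=F, B2=T, B2=F, B3=F, B5=F, B7=T
input #5, a=42: events B1->T, B1->F, B2->T, B2->T, B2->T, B2->T, B2->T, B2->T, B2->T, B2->T, B2->T, B2->T, B2->T, B2->T, ...; outcomes B1=T, B1=F, B2=T, B2=F, B3=T, B4=F, B5=F, B7=F
input #6, a=2: events B1->T, B1->T, B1->T, B1->T, B1->T, B1->T, B1->T, B1->T, B1->T, B1->T, B1->T, B1->T, B1->T, B1->T, ...; outcomes B1=T, B1=F, B2=F, B3=T, B4=F, B5=F, B7=F
input #7, a=33: events B1->T, B1->T, B1->T, B1->T, B1->F, B2->T, B2->T, B2->T, B2->T, B2->T, B2->T, B2->T, B2->T, B2->T, ...; outcomes B1=T, B1=F, B2=T, B2=F, B3=T, B4=F, B5=F, B7=F
input #8, a=24: events B1->T, B1->T, B1->T, B1->T, B1->T, B1->T, B1->T, B1->F, B2->T, B2->T, B2->T, B2->T, B2->T, B2->T, ...; outcomes B1=T, B1=F, B2=T, B2=F, B3=T, B4=F, B5=F, B7=F
input #9, a=3: events B1->T, B1->T, B1->T, B1->T, B1->T, B1->T, B1->T, B1->T, B1->T, B1->T, B1->T, B1->T, B1->T, B1->T, ...; outcomes B1=T, B1=F, B2=F, B3=T, B4=T, B5=F, B7=F
input #10, a=41: events B1->T, B1->F, B2->T, B2->T, B2->T, B2->T, B2->T, B2->T, B2->T, B2->T, B2->T, B2->T, B2->T, B2->T, ...; outcomes B1=T, B1=F, B2=T, B2=F, B3=T, B4=F, B5=F, B7=F
union over the pool: B1=T, B1=F, B2=T, B2=F, B3=T, B3=F, B4=T, B4=F, B5=F, B7=T, B7=F
uncovered (3 of 14): B5=T, B6=T, B6=F
Answer: 3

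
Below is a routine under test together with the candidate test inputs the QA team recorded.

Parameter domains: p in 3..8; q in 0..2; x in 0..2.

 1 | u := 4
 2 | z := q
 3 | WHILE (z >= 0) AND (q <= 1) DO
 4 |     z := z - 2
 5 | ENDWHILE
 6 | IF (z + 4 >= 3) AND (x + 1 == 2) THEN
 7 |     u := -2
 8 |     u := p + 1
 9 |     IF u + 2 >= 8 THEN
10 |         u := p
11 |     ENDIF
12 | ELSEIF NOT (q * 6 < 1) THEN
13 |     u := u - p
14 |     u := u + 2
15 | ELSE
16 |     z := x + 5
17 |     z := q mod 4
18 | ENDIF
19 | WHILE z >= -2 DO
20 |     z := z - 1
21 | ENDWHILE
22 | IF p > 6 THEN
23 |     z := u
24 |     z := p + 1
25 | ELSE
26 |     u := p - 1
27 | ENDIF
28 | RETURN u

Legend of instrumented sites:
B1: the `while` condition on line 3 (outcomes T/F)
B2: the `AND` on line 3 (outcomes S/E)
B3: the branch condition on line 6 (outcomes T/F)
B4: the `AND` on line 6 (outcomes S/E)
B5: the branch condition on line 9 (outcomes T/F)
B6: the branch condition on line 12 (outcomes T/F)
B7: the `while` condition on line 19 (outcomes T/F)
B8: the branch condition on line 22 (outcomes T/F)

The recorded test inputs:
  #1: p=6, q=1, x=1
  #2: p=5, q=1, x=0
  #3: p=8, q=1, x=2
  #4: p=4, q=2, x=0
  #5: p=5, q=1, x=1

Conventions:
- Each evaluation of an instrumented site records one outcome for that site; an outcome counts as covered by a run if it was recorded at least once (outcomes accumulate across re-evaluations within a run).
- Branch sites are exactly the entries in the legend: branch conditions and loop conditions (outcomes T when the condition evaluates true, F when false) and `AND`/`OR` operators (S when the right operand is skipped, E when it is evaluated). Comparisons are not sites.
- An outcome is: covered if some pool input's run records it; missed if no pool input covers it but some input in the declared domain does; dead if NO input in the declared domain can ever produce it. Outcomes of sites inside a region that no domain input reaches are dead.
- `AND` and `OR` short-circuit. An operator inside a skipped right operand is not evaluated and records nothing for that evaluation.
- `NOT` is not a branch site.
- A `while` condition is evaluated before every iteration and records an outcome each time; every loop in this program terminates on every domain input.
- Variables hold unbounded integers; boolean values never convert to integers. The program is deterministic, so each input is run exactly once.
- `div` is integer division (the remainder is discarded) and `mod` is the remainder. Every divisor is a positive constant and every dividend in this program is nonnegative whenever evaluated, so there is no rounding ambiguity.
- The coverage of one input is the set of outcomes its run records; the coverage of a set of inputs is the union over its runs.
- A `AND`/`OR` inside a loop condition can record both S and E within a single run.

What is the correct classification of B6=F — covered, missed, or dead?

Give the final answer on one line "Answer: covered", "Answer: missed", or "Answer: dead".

no pool input records B6=F
but domain input (p=3, q=0, x=0) does record it -> reachable, so missed

Answer: missed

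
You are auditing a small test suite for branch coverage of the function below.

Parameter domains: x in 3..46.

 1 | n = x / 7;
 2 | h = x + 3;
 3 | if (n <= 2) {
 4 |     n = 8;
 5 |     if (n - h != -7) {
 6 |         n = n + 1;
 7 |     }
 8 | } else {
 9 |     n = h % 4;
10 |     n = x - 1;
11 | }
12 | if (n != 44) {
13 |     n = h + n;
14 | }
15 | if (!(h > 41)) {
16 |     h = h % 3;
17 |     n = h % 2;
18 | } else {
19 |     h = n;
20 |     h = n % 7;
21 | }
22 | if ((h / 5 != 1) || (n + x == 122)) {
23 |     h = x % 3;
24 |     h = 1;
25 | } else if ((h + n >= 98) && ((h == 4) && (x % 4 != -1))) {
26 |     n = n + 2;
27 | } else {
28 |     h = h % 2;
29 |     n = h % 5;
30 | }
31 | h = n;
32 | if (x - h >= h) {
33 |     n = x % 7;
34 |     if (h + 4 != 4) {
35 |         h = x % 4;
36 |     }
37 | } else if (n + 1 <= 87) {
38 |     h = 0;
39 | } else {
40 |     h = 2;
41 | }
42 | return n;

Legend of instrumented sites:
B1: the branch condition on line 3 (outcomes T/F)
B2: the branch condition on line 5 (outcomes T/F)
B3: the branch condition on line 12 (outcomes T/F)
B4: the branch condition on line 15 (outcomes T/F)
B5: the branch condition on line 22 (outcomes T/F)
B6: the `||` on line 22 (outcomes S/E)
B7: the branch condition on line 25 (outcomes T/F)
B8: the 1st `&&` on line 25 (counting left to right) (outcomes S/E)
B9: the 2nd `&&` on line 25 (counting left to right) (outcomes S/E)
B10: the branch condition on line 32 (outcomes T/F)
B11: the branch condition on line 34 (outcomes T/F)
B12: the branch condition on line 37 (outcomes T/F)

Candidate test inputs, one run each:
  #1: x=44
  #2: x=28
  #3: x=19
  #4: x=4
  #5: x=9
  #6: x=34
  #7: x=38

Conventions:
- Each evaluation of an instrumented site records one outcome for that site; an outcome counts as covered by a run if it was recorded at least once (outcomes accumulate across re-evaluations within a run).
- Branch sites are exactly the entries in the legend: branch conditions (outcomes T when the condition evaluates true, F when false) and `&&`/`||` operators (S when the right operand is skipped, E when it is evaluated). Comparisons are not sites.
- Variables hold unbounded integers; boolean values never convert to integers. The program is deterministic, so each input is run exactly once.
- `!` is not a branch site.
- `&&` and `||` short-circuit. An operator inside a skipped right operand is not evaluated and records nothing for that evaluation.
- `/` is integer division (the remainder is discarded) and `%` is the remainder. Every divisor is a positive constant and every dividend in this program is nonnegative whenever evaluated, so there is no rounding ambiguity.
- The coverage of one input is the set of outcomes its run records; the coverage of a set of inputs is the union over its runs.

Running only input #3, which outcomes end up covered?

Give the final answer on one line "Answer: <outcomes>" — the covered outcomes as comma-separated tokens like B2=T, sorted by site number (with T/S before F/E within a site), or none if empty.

Tracing the run of input #3 (x=19):
  B1->T, B2->T, B3->T, B4->T, B6->S, B5->T, B10->T, B11->T
deduplicating events, the covered set is: B1=T, B2=T, B3=T, B4=T, B5=T, B6=S, B10=T, B11=T

Answer: B1=T, B2=T, B3=T, B4=T, B5=T, B6=S, B10=T, B11=T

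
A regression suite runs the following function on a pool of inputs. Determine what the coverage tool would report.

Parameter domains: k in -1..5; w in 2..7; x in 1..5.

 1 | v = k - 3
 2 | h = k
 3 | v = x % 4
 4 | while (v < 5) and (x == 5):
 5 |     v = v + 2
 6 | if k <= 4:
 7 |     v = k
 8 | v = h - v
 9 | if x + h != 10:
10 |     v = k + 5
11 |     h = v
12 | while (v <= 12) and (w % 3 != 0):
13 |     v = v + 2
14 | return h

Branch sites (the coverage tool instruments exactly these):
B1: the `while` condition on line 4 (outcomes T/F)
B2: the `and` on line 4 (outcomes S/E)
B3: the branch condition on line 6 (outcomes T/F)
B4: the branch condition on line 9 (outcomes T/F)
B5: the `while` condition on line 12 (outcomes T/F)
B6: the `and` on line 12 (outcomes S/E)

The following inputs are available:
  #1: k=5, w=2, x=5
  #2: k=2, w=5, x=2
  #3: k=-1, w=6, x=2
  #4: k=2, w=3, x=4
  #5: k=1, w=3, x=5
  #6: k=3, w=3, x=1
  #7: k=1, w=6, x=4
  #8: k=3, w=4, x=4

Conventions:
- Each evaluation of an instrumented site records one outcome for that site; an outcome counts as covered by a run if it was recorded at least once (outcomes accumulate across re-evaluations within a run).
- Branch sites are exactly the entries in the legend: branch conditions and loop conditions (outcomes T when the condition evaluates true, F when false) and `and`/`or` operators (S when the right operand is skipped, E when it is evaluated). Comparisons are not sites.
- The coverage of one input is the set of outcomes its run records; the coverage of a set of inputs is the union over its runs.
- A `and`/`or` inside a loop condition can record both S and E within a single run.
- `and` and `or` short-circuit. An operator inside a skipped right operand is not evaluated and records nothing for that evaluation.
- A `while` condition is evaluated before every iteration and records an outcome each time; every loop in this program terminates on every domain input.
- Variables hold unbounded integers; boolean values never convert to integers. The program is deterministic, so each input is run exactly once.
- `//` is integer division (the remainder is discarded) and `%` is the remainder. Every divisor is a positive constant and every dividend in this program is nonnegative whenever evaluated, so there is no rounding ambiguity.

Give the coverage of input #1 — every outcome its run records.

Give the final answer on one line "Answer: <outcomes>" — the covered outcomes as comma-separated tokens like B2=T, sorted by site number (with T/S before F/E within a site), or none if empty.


Simulating input #1 (k=5, w=2, x=5) step by step:
  B2->E, B1->T, B2->E, B1->T, B2->S, B1->F, B3->F, B4->F, B6->E, B5->T
  B6->E, B5->T, B6->E, B5->T, B6->E, B5->T, B6->E, B5->T, B6->E, B5->T
  B6->E, B5->T, B6->S, B5->F
collecting distinct outcomes: B1=T, B1=F, B2=S, B2=E, B3=F, B4=F, B5=T, B5=F, B6=S, B6=E
Answer: B1=T, B1=F, B2=S, B2=E, B3=F, B4=F, B5=T, B5=F, B6=S, B6=E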